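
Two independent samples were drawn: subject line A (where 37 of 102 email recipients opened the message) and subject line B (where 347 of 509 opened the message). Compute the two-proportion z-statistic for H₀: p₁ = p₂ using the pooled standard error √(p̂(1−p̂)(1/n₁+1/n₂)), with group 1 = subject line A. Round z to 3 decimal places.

z = -6.085

Sample proportions: p̂₁ = 37/102 = 0.36275 and p̂₂ = 347/509 = 0.68173.
Pooled p̂ = (37+347)/(102+509) = 384/611 = 0.62848.
SE = √[p̂(1−p̂)(1/n₁+1/n₂)] = √[0.62848·0.37152·(1/102+1/509)] ≈ 0.052420.
z = -0.31898/0.052420 = -6.085.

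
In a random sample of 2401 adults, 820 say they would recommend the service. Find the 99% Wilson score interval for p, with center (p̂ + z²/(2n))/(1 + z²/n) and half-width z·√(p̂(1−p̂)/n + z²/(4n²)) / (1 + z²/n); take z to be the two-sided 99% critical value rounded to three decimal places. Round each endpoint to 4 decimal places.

Here p̂ = 820/2401 = 0.34152 and z = 2.576 (z² = 6.635776).
Denominator 1 + z²/n = 1 + 6.635776/2401 = 1.002764.
Center = (0.34152 + 0.001382)/1.002764 = 0.34196.
Radicand: p̂(1−p̂)/n + z²/(4n²) = 0.000093663 + 0.000000288 = 0.000093951.
Half-width = 2.576·√0.000093951/1.002764 = 0.02490.
Interval: 0.34196 ± 0.02490 → (0.3171, 0.3669).

(0.3171, 0.3669)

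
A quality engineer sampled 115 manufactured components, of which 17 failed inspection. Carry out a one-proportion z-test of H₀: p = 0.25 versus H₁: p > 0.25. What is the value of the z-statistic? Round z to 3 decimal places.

p̂ = 17/115 = 0.14783.
SE₀ = √(0.25·0.75/115) = 0.040379.
z = (0.14783 − 0.25)/0.040379 = -0.10217/0.040379 = -2.530.

z = -2.530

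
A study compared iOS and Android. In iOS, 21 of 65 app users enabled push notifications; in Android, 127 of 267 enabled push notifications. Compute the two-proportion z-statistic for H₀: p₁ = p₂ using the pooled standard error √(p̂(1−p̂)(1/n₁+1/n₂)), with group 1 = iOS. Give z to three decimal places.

p̂₁ = 21/65 = 0.32308, p̂₂ = 127/267 = 0.47566.
Pooled p̂ = (21+127)/(65+267) = 148/332 = 0.44578.
Pooled SE = √[0.2470605·0.01912993] ≈ 0.068748.
z = (p̂₁ − p̂₂)/SE = (0.32308 − 0.47566)/0.068748 = -0.15258/0.068748 = -2.219.

z = -2.219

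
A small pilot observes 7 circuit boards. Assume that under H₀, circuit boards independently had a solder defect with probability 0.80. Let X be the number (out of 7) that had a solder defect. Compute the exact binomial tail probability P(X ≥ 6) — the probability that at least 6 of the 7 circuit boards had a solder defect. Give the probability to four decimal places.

X is binomial with n = 7 and p = 0.80.
P(X ≥ 6) = C(7,6)·0.80^6·0.20^1 + C(7,7)·0.80^7·0.20^0.
= 0.367002 + 0.209715 = 0.5767.

P = 0.5767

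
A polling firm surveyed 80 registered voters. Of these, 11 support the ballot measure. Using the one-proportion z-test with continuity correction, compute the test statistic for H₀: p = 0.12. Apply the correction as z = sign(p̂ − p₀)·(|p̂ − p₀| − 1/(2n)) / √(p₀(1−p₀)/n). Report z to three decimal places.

With x = 11 successes in n = 80, p̂ = 0.13750. p̂ − p₀ = 0.017500.
Continuity correction 1/(2n) = 1/160 = 0.006250.
Corrected numerator: |0.017500| − 0.006250 = 0.011250.
SE₀ = √(0.12·0.88/80) = 0.036332.
z = +0.011250/0.036332 = 0.310.

z = 0.310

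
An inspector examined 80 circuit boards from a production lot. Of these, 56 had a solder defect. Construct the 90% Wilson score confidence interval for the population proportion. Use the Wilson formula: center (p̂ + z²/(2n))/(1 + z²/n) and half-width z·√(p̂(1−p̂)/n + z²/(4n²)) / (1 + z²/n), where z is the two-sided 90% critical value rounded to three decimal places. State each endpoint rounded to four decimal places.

Here p̂ = 56/80 = 0.70000 and z = 1.645 (z² = 2.706025).
Denominator 1 + z²/n = 1 + 2.706025/80 = 1.033825.
Center = (0.70000 + 0.016913)/1.033825 = 0.69346.
Radicand: p̂(1−p̂)/n + z²/(4n²) = 0.002625000 + 0.000105704 = 0.002730704.
Half-width = z·√(radicand)/denom = 1.645·0.052256/1.033825 = 0.08315.
CI: 0.69346 ± 0.08315 = (0.6103, 0.7766).

(0.6103, 0.7766)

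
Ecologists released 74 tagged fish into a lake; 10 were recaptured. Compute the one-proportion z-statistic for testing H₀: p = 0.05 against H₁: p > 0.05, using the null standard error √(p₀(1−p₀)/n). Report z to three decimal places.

z = 3.360

The sample proportion is 10/74 = 0.13514.
SE₀ = √(0.05·0.95/74) = 0.025336.
z = (0.13514 − 0.05)/0.025336 = 0.08514/0.025336 = 3.360.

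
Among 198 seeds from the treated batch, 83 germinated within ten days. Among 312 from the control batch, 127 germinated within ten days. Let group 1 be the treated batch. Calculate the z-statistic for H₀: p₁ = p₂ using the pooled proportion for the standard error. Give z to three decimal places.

z = 0.271

p̂₁ = 83/198 = 0.41919, p̂₂ = 127/312 = 0.40705.
Pooled p̂ = (83+127)/(198+312) = 210/510 = 0.41176.
SE = √[p̂(1−p̂)(1/n₁+1/n₂)] = √[0.41176·0.58824·(1/198+1/312)] ≈ 0.044717.
z = 0.01214/0.044717 = 0.271.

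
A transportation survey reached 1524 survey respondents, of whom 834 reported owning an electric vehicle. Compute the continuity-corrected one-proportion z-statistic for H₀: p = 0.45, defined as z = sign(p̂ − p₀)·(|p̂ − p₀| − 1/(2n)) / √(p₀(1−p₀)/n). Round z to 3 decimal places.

z = 7.605

With x = 834 successes in n = 1524, p̂ = 0.54724. p̂ − p₀ = 0.097244.
1/(2n) = 0.000328.
Corrected numerator: |0.097244| − 0.000328 = 0.096916.
SE₀ = √(0.45·0.55/1524) = 0.012744.
z = +0.096916/0.012744 = 7.605.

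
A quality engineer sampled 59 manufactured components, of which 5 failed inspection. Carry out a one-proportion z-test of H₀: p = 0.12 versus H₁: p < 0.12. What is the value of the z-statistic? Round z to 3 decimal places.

z = -0.833

The sample proportion is 5/59 = 0.08475.
Null standard error: √(0.12·0.88/59) = √0.001789831 = 0.042306.
z = (0.08475 − 0.12)/0.042306 = -0.03525/0.042306 = -0.833.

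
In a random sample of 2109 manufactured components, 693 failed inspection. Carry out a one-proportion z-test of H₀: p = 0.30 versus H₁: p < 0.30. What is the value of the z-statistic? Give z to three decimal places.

p̂ = 693/2109 = 0.32859.
Under H₀, SE = √(p₀(1−p₀)/n) = √(0.30·0.70/2109) = √0.000099573 = 0.009979.
z = (0.32859 − 0.30)/0.009979 = 0.02859/0.009979 = 2.865.

z = 2.865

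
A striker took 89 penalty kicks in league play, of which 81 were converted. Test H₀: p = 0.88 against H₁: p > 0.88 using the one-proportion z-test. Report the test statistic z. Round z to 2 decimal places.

Sample proportion p̂ = 81/89 = 0.91011.
Null standard error: √(0.88·0.12/89) = √0.001186517 = 0.034446.
z = (p̂ − p₀)/SE = (0.91011 − 0.88)/0.034446 = 0.87.

z = 0.87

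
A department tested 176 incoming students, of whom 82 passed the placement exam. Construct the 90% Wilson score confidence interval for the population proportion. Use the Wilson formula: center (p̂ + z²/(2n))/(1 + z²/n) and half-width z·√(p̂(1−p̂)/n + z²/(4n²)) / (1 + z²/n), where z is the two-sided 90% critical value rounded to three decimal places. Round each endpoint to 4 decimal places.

(0.4050, 0.5278)

p̂ = 82/176 = 0.46591; z = 1.645, so z² = 2.706025.
Denominator 1 + z²/n = 1 + 2.706025/176 = 1.015375.
Adjusted center: (0.46591 + z²/(2n))/1.015375 = 0.46643.
Radicand: p̂(1−p̂)/n + z²/(4n²) = 0.001413851 + 0.000021840 = 0.001435691.
Half-width = z·√(radicand)/denom = 1.645·0.037891/1.015375 = 0.06139.
CI: 0.46643 ± 0.06139 = (0.4050, 0.5278).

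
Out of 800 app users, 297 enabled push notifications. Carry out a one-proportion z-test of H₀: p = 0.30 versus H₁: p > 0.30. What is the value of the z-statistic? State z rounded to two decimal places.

With x = 297 successes in n = 800, p̂ = 0.37125.
Under H₀, SE = √(p₀(1−p₀)/n) = √(0.30·0.70/800) = √0.000262500 = 0.016202.
z = (p̂ − p₀)/SE = (0.37125 − 0.30)/0.016202 = 4.40.

z = 4.40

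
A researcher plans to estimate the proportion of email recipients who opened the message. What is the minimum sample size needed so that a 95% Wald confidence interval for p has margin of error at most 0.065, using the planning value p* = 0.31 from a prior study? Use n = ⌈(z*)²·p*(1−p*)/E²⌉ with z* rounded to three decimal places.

The 95% critical value is z* = 1.960.
p*(1−p*) = 0.2139.
(z*)²·p*(1−p*)/E² = 3.841600·0.2139/0.004225 = 194.490.
⌈194.490⌉ = 195.

n = 195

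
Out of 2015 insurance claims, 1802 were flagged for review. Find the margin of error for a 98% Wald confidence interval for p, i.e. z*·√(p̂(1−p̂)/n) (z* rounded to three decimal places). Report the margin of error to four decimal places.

p̂ = 1802/2015 = 0.89429.
SE(p̂) = √(0.89429·0.10571/2015) = 0.006849.
z* = 2.326 at the 98% level.
So ME = 0.0159.

ME = 0.0159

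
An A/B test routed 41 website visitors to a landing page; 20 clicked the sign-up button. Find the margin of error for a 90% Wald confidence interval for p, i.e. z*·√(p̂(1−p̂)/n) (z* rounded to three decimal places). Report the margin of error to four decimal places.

ME = 0.1284

The sample proportion is 20/41 = 0.48780.
Standard error of p̂: √(0.249851/41) = √0.006093934 = 0.078064.
z* = 1.645 at the 90% level.
So ME = 0.1284.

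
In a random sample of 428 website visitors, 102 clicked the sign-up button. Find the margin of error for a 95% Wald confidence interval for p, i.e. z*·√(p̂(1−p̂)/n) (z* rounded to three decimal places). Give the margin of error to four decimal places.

p̂ = 102/428 = 0.23832.
SE(p̂) = √(0.23832·0.76168/428) = 0.020594.
For 95% confidence, z* = 1.960.
So ME = 0.0404.

ME = 0.0404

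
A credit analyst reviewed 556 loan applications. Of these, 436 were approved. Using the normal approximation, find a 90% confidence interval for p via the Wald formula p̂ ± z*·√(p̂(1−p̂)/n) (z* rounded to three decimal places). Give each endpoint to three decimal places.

(0.755, 0.813)

The sample proportion is 436/556 = 0.78417.
SE(p̂) = √(0.78417·0.21583/556) = 0.017447.
The 90% critical value is z* = 1.645.
Margin of error: 1.645 × 0.017447 = 0.02870.
Interval: 0.78417 ± 0.02870 → (0.755, 0.813).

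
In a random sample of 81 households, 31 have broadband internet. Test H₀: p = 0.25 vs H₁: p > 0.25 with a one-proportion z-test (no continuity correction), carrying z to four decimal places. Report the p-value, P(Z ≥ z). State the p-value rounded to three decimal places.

With x = 31 successes in n = 81, p̂ = 0.38272.
Under H₀, SE = √(p₀(1−p₀)/n) = √(0.25·0.75/81) = √0.002314815 = 0.048113.
Test statistic (full precision, shown to 4 dp): z = (31/81 − 0.25)/SE₀ ≈ 2.7585.
From the standard normal, P(Z ≥ z) = 0.003.

p-value = 0.003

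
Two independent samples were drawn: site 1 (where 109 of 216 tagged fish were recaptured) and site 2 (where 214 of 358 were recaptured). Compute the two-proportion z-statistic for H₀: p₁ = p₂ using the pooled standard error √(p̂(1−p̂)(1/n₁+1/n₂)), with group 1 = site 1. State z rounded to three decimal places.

p̂₁ = 109/216 = 0.50463, p̂₂ = 214/358 = 0.59777.
Pooling: p̂ = 323/574 = 0.56272.
SE = √[p̂(1−p̂)(1/n₁+1/n₂)] = √[0.56272·0.43728·(1/216+1/358)] ≈ 0.042738.
z = -0.09314/0.042738 = -2.179.

z = -2.179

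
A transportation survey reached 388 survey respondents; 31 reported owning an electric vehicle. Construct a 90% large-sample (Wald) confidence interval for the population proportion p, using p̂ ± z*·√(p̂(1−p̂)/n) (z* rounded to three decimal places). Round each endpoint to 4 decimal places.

(0.0573, 0.1025)

With x = 31 successes in n = 388, p̂ = 0.07990.
SE = √(p̂(1−p̂)/n) = √(0.073513/388) = 0.013765.
The 90% critical value is z* = 1.645.
Margin = 1.645·0.013765 = 0.02264.
Interval: 0.07990 ± 0.02264 → (0.0573, 0.1025).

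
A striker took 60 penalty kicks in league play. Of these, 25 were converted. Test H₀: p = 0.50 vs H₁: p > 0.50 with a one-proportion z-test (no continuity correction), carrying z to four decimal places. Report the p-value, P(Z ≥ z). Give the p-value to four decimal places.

With x = 25 successes in n = 60, p̂ = 0.41667.
Null standard error: √(0.50·0.50/60) = √0.004166667 = 0.064550.
z = (p̂ − p₀)/SE = (25/60 − 0.50)/0.064550 ≈ -1.2910.
p-value = P(Z ≥ z) with z = -1.2910 → 0.9016.

p-value = 0.9016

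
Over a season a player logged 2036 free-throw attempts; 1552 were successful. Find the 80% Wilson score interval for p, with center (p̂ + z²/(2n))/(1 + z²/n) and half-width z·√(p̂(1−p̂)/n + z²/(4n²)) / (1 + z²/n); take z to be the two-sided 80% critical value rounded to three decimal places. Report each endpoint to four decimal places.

p̂ = 1552/2036 = 0.76228; z = 1.282, so z² = 1.643524.
Denominator 1 + z²/n = 1 + 1.643524/2036 = 1.000807.
Center = (0.76228 + 0.000404)/1.000807 = 0.76207.
Radicand: p̂(1−p̂)/n + z²/(4n²) = 0.000089003 + 0.000000099 = 0.000089102.
Half-width = 1.282·√0.000089102/1.000807 = 0.01209.
CI: 0.76207 ± 0.01209 = (0.7500, 0.7742).

(0.7500, 0.7742)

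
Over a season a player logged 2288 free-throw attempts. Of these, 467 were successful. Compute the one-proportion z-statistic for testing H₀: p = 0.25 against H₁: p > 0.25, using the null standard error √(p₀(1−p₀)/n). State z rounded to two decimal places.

The sample proportion is 467/2288 = 0.20411.
Null standard error: √(0.25·0.75/2288) = √0.000081949 = 0.009053.
Test statistic: z = -0.04589/0.009053 = -5.07.

z = -5.07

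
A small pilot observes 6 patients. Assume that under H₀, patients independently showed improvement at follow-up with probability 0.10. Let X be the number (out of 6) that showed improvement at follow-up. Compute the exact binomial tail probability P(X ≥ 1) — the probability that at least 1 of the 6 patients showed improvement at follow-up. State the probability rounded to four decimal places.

P = 0.4686

X is binomial with n = 6 and p = 0.10.
P(X ≥ 1) = Σ_{j=1}^{6} C(6,j)·0.10^j·0.90^{6−j}.
= 0.354294 + 0.098415 + 0.014580 + 0.001215 + 0.000054 + 0.000001 = 0.4686.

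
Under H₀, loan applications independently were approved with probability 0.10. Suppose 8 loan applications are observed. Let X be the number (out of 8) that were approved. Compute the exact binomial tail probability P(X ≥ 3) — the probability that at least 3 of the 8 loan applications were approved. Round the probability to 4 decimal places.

X is binomial with n = 8 and p = 0.10.
P(X ≥ 3) = Σ_{j=3}^{8} C(8,j)·0.10^j·0.90^{8−j}.
= 0.033067 + 0.004593 + 0.000408 + 0.000023 + 0.000001 + 0.000000 = 0.0381.

P = 0.0381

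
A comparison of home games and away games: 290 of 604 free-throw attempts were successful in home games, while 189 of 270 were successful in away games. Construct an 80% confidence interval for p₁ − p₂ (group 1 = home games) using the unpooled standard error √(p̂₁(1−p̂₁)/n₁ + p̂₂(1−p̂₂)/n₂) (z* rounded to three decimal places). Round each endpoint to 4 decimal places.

(-0.2641, -0.1756)

p̂₁ = 0.48013, p̂₂ = 0.70000, so the observed difference is -0.21987.
SE = √(0.000413254 + 0.000777778) = √0.001191032 = 0.034511.
The 80% critical value is z* = 1.282. Margin of error = 0.04424.
CI: -0.21987 ± 0.04424 = (-0.2641, -0.1756).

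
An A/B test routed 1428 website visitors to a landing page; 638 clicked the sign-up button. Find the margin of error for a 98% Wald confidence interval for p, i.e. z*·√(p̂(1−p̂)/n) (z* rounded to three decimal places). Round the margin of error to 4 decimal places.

The sample proportion is 638/1428 = 0.44678.
Standard error of p̂: √(0.247167/1428) = √0.000173086 = 0.013156.
z* = 2.326 at the 98% level.
So ME = 0.0306.

ME = 0.0306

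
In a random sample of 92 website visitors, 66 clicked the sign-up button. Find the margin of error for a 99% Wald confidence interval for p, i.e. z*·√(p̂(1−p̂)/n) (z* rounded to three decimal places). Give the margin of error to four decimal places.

Sample proportion p̂ = 66/92 = 0.71739.
Standard error of p̂: √(0.202741/92) = √0.002203707 = 0.046944.
z* = 2.576 at the 99% level.
So ME = 0.1209.

ME = 0.1209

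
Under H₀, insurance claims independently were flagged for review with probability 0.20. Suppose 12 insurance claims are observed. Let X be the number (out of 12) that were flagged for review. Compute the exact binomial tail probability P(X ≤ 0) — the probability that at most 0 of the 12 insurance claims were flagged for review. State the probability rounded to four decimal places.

X ~ Binomial(n=12, p=0.20).
P(X ≤ 0) = C(12,0)·0.20^0·0.80^12.
= 0.068719 = 0.0687.

P = 0.0687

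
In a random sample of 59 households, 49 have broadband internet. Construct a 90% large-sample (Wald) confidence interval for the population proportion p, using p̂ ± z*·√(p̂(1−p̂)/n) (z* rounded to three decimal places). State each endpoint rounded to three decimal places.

(0.750, 0.911)

With x = 49 successes in n = 59, p̂ = 0.83051.
Standard error of p̂: √(0.140764/59) = √0.002385833 = 0.048845.
For 90% confidence, z* = 1.645.
Margin = 1.645·0.048845 = 0.08035.
CI: 0.83051 ± 0.08035 = (0.750, 0.911).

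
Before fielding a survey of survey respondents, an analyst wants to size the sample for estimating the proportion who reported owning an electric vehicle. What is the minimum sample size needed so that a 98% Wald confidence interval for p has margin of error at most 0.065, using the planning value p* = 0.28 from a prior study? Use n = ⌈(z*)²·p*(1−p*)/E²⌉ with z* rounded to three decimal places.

The 98% critical value is z* = 2.326.
p*(1−p*) = 0.28·0.72 = 0.2016.
(z*)²·p*(1−p*)/E² = 5.410276·0.2016/0.004225 = 258.157.
Rounding up, n = 259.

n = 259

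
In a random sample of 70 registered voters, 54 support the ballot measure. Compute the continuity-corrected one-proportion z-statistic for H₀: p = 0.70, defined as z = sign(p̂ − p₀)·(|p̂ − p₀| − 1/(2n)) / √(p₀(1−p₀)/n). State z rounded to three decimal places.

The sample proportion is 54/70 = 0.77143. p̂ − p₀ = 0.071429.
1/(2n) = 0.007143.
Corrected numerator: |0.071429| − 0.007143 = 0.064286.
Null standard error: √(0.70·0.30/70) = √0.003000000 = 0.054772.
z = +0.064286/0.054772 = 1.174.

z = 1.174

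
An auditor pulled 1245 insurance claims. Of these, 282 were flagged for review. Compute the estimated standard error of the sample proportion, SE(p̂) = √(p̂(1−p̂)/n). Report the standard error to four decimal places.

SE = 0.0119

Sample proportion p̂ = 282/1245 = 0.22651.
p̂(1−p̂) = 0.175203.
SE = √(0.175203/1245) = √0.000140725 = 0.0119.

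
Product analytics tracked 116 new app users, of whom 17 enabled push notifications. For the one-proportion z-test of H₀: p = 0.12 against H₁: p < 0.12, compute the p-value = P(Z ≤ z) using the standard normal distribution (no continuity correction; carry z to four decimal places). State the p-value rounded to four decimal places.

p-value = 0.8106

The sample proportion is 17/116 = 0.14655.
Under H₀, SE = √(p₀(1−p₀)/n) = √(0.12·0.88/116) = √0.000910345 = 0.030172.
z = (p̂ − p₀)/SE = (17/116 − 0.12)/0.030172 ≈ 0.8800.
From the standard normal, P(Z ≤ z) = 0.8106.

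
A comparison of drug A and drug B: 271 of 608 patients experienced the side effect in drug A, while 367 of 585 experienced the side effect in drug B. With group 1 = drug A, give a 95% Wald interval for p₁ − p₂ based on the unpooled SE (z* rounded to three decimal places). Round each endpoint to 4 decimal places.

p̂₁ = 0.44572, p̂₂ = 0.62735, so the observed difference is -0.18163.
SE = √(0.000406339 + 0.000399627) = √0.000805966 = 0.028390.
The 95% critical value is z* = 1.960. Margin of error = 0.05564.
So the interval runs from -0.2373 to -0.1260.

(-0.2373, -0.1260)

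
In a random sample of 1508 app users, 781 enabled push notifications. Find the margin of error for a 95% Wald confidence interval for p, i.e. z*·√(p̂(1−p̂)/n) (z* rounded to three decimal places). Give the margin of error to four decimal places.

p̂ = 781/1508 = 0.51790.
SE(p̂) = √(0.51790·0.48210/1508) = 0.012867.
For 95% confidence, z* = 1.960.
Margin of error = z*·SE = 1.960 × 0.012867 = 0.0252.

ME = 0.0252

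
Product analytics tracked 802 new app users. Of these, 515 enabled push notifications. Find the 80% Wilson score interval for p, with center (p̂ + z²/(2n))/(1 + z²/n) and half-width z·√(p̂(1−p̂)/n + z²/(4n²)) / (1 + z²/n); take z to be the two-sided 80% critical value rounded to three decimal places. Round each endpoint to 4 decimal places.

(0.6202, 0.6635)

Here p̂ = 515/802 = 0.64214 and z = 1.282 (z² = 1.643524).
Denominator 1 + z²/n = 1 + 1.643524/802 = 1.002049.
Center = (0.64214 + 0.001025)/1.002049 = 0.64185.
Radicand: p̂(1−p̂)/n + z²/(4n²) = 0.000286527 + 0.000000639 = 0.000287166.
Half-width = z·√(radicand)/denom = 1.282·0.016946/1.002049 = 0.02168.
CI: 0.64185 ± 0.02168 = (0.6202, 0.6635).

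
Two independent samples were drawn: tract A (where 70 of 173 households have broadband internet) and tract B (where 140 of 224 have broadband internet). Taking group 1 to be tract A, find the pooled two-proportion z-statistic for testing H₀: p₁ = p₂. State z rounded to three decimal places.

z = -4.362

p̂₁ = 70/173 = 0.40462, p̂₂ = 140/224 = 0.62500.
Pooled p̂ = (70+140)/(173+224) = 210/397 = 0.52897.
SE = √[p̂(1−p̂)(1/n₁+1/n₂)] = √[0.52897·0.47103·(1/173+1/224)] ≈ 0.050523.
z = (p̂₁ − p̂₂)/SE = (0.40462 − 0.62500)/0.050523 = -0.22038/0.050523 = -4.362.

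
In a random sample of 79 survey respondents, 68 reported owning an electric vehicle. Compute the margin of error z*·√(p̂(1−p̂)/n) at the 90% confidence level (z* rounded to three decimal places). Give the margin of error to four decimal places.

p̂ = 68/79 = 0.86076.
Standard error of p̂: √(0.119853/79) = √0.001517121 = 0.038950.
For 90% confidence, z* = 1.645.
ME = 1.645·0.038950 = 0.0641.

ME = 0.0641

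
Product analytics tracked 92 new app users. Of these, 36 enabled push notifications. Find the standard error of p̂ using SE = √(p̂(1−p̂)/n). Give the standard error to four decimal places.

SE = 0.0509

With x = 36 successes in n = 92, p̂ = 0.39130.
p̂(1−p̂) = 0.39130·0.60870 = 0.238184.
SE = √(0.238184/92) = √0.002588957 = 0.0509.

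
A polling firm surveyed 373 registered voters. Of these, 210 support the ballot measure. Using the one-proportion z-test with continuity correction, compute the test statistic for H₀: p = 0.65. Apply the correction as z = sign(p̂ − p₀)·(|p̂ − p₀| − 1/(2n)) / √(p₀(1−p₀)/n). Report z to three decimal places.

The sample proportion is 210/373 = 0.56300. p̂ − p₀ = -0.086997.
Continuity correction 1/(2n) = 1/746 = 0.001340.
Corrected numerator: |-0.086997| − 0.001340 = 0.085657.
Null standard error: √(0.65·0.35/373) = √0.000609920 = 0.024697.
z = (−)0.085657/0.024697 = -3.468.

z = -3.468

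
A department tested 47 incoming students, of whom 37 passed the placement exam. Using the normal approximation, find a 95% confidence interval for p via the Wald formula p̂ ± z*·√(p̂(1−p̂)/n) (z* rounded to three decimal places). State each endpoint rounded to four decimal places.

(0.6702, 0.9042)

p̂ = 37/47 = 0.78723.
SE = √(p̂(1−p̂)/n) = √(0.167497/47) = 0.059697.
The 95% critical value is z* = 1.960.
Margin of error: 1.960 × 0.059697 = 0.11701.
CI: 0.78723 ± 0.11701 = (0.6702, 0.9042).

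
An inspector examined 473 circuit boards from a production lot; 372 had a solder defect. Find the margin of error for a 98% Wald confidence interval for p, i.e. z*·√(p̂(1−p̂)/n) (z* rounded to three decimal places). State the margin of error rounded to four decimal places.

Sample proportion p̂ = 372/473 = 0.78647.
SE = √(p̂(1−p̂)/n) = √(0.167935/473) = 0.018843.
The 98% critical value is z* = 2.326.
So ME = 0.0438.

ME = 0.0438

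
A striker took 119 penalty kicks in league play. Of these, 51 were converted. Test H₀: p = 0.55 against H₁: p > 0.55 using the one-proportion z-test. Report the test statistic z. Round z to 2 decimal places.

p̂ = 51/119 = 0.42857.
Null standard error: √(0.55·0.45/119) = √0.002079832 = 0.045605.
Test statistic: z = -0.12143/0.045605 = -2.66.

z = -2.66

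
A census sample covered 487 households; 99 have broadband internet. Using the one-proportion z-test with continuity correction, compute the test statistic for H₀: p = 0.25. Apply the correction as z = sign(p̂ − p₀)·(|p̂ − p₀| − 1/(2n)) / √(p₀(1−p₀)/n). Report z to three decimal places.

The sample proportion is 99/487 = 0.20329. p̂ − p₀ = -0.046715.
1/(2n) = 0.001027.
Corrected numerator: |-0.046715| − 0.001027 = 0.045688.
Null standard error: √(0.25·0.75/487) = √0.000385010 = 0.019622.
z = −0.045688/0.019622 = -2.328.

z = -2.328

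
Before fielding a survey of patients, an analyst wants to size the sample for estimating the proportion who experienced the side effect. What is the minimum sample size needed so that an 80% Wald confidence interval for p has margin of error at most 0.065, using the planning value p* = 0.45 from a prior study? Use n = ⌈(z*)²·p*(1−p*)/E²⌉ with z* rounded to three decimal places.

For 80% confidence, z* = 1.282.
p*(1−p*) = 0.45·0.55 = 0.2475.
Required n before rounding: 1.643524 × 0.2475 / 0.065² = 96.277.
Rounding up, n = 97.

n = 97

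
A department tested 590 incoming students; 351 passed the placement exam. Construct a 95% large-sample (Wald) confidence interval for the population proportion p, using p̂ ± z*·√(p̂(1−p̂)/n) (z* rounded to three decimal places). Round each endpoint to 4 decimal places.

Sample proportion p̂ = 351/590 = 0.59492.
Standard error of p̂: √(0.240991/590) = √0.000408459 = 0.020210.
For 95% confidence, z* = 1.960.
Margin of error: 1.960 × 0.020210 = 0.03961.
Interval: 0.59492 ± 0.03961 → (0.5553, 0.6345).

(0.5553, 0.6345)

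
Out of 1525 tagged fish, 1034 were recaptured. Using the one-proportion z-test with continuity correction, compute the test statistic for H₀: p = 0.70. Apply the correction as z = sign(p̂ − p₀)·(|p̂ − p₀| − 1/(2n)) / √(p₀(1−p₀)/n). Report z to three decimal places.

p̂ = 1034/1525 = 0.67803. p̂ − p₀ = -0.021967.
1/(2n) = 0.000328.
Corrected numerator: |-0.021967| − 0.000328 = 0.021639.
Under H₀, SE = √(p₀(1−p₀)/n) = √(0.70·0.30/1525) = √0.000137705 = 0.011735.
z = −0.021639/0.011735 = -1.844.

z = -1.844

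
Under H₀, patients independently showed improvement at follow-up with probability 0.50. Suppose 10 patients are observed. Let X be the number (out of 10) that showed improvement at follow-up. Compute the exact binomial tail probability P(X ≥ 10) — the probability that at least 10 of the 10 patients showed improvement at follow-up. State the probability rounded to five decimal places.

P = 0.00098

X is binomial with n = 10 and p = 0.50.
P(X ≥ 10) = C(10,10)·0.50^10·0.50^0.
= 0.000977 = 0.00098.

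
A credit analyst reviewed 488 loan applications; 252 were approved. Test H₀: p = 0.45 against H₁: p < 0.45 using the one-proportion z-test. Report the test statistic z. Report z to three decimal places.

z = 2.948

Sample proportion p̂ = 252/488 = 0.51639.
SE₀ = √(0.45·0.55/488) = 0.022520.
z = (p̂ − p₀)/SE = (0.51639 − 0.45)/0.022520 = 2.948.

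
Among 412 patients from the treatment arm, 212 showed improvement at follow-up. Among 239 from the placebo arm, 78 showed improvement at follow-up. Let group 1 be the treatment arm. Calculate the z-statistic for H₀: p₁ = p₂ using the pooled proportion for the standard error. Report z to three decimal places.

Sample proportions: p̂₁ = 212/412 = 0.51456 and p̂₂ = 78/239 = 0.32636.
Pooled p̂ = (212+78)/(412+239) = 290/651 = 0.44547.
SE = √[p̂(1−p̂)(1/n₁+1/n₂)] = √[0.44547·0.55453·(1/412+1/239)] ≈ 0.040412.
z = 0.18820/0.040412 = 4.657.

z = 4.657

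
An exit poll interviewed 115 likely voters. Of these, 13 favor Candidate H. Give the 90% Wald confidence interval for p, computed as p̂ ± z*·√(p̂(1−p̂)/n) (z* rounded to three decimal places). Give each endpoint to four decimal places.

p̂ = 13/115 = 0.11304.
SE = √(p̂(1−p̂)/n) = √(0.100265/115) = 0.029527.
For 90% confidence, z* = 1.645.
Margin = 1.645·0.029527 = 0.04857.
So the interval runs from 0.0645 to 0.1616.

(0.0645, 0.1616)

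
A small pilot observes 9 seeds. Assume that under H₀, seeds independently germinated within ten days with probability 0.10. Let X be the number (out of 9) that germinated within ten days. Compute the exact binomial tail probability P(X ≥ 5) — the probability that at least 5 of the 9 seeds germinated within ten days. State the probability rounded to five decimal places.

X ~ Binomial(n=9, p=0.10).
P(X ≥ 5) = Σ_{j=5}^{9} C(9,j)·0.10^j·0.90^{9−j}.
= 0.000827 + 0.000061 + 0.000003 + 0.000000 + 0.000000 = 0.00089.

P = 0.00089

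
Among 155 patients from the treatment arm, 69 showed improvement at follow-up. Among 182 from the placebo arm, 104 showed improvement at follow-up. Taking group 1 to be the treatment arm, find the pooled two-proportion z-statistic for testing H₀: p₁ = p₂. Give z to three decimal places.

z = -2.311

p̂₁ = 69/155 = 0.44516, p̂₂ = 104/182 = 0.57143.
Pooled p̂ = (69+104)/(155+182) = 173/337 = 0.51335.
Pooled SE = √[0.2498217·0.01194612] ≈ 0.054630.
z = (p̂₁ − p̂₂)/SE = (0.44516 − 0.57143)/0.054630 = -0.12627/0.054630 = -2.311.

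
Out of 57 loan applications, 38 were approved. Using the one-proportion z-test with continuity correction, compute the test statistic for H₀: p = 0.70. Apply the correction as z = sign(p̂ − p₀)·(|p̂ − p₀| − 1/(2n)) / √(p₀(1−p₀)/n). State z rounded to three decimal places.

Sample proportion p̂ = 38/57 = 0.66667. p̂ − p₀ = -0.033333.
1/(2n) = 0.008772.
Corrected numerator: |-0.033333| − 0.008772 = 0.024561.
Under H₀, SE = √(p₀(1−p₀)/n) = √(0.70·0.30/57) = √0.003684211 = 0.060698.
z = −0.024561/0.060698 = -0.405.

z = -0.405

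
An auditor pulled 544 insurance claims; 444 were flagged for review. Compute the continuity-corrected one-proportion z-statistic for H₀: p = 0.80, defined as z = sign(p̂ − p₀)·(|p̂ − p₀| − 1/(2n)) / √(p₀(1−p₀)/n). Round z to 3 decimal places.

z = 0.890

The sample proportion is 444/544 = 0.81618. p̂ − p₀ = 0.016176.
1/(2n) = 0.000919.
Corrected numerator: |0.016176| − 0.000919 = 0.015257.
Under H₀, SE = √(p₀(1−p₀)/n) = √(0.80·0.20/544) = √0.000294118 = 0.017150.
z = +0.015257/0.017150 = 0.890.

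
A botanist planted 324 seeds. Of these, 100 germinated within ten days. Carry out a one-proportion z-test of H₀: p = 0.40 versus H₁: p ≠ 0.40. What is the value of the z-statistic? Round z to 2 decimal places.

z = -3.36

Sample proportion p̂ = 100/324 = 0.30864.
SE₀ = √(0.40·0.60/324) = 0.027217.
Test statistic: z = -0.09136/0.027217 = -3.36.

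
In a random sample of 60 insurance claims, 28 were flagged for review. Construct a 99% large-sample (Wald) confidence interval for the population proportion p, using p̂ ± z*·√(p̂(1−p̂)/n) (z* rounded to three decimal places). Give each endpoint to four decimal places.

With x = 28 successes in n = 60, p̂ = 0.46667.
SE(p̂) = √(0.46667·0.53333/60) = 0.064406.
For 99% confidence, z* = 2.576.
Margin = 2.576·0.064406 = 0.16591.
CI: 0.46667 ± 0.16591 = (0.3008, 0.6326).

(0.3008, 0.6326)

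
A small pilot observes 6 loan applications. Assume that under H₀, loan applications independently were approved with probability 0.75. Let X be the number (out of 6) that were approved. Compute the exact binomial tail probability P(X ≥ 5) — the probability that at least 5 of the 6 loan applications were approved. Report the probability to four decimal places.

X is binomial with n = 6 and p = 0.75.
P(X ≥ 5) = C(6,5)·0.75^5·0.25^1 + C(6,6)·0.75^6·0.25^0.
= 0.355957 + 0.177979 = 0.5339.

P = 0.5339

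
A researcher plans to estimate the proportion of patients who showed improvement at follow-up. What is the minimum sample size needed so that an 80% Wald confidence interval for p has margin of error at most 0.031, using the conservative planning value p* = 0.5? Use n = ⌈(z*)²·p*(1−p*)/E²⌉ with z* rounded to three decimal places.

n = 428

For 80% confidence, z* = 1.282.
p*(1−p*) = 0.2500.
(z*)²·p*(1−p*)/E² = 1.643524·0.2500/0.000961 = 427.556.
Rounding up, n = 428.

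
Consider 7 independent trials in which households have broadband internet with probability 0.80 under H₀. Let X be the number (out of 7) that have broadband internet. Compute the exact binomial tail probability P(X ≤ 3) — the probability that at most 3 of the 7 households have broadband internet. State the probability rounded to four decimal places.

P = 0.0333

X ~ Binomial(n=7, p=0.80).
P(X ≤ 3) = C(7,0)·0.80^0·0.20^7 + C(7,1)·0.80^1·0.20^6 + C(7,2)·0.80^2·0.20^5 + C(7,3)·0.80^3·0.20^4.
= 0.000013 + 0.000358 + 0.004301 + 0.028672 = 0.0333.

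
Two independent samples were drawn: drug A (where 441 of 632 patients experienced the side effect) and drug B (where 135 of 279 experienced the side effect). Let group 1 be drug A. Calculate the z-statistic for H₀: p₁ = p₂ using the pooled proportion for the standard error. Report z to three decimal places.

z = 6.172

p̂₁ = 441/632 = 0.69778, p̂₂ = 135/279 = 0.48387.
Pooled p̂ = (441+135)/(632+279) = 576/911 = 0.63227.
Pooled SE = √[0.2325041·0.00516651] ≈ 0.034659.
z = (p̂₁ − p̂₂)/SE = (0.69778 − 0.48387)/0.034659 = 0.21391/0.034659 = 6.172.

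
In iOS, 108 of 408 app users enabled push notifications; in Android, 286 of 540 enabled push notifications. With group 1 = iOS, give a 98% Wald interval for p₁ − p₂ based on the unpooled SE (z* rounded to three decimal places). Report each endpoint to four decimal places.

p̂₁ = 108/408 = 0.26471, p̂₂ = 286/540 = 0.52963; p̂₁ − p̂₂ = -0.26492.
SE = √(0.000477051 + 0.000461337) = √0.000938388 = 0.030633.
The 98% critical value is z* = 2.326. Margin of error = 0.07125.
Interval: -0.26492 ± 0.07125 → (-0.3362, -0.1937).

(-0.3362, -0.1937)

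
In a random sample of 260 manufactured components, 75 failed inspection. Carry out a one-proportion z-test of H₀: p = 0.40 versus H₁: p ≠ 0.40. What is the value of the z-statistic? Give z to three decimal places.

z = -3.671

p̂ = 75/260 = 0.28846.
Null standard error: √(0.40·0.60/260) = √0.000923077 = 0.030382.
z = (0.28846 − 0.40)/0.030382 = -0.11154/0.030382 = -3.671.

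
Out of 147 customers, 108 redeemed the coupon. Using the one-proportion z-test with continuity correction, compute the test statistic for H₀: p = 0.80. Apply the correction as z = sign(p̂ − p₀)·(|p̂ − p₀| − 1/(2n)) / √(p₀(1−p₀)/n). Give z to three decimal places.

The sample proportion is 108/147 = 0.73469. p̂ − p₀ = -0.065306.
Continuity correction 1/(2n) = 1/294 = 0.003401.
Corrected numerator: |-0.065306| − 0.003401 = 0.061905.
Null standard error: √(0.80·0.20/147) = √0.001088435 = 0.032991.
z = (−)0.061905/0.032991 = -1.876.

z = -1.876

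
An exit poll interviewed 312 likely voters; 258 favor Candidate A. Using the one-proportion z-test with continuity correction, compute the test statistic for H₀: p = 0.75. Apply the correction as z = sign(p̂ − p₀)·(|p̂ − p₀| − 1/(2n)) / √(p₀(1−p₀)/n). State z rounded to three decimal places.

p̂ = 258/312 = 0.82692. p̂ − p₀ = 0.076923.
Continuity correction 1/(2n) = 1/624 = 0.001603.
Corrected numerator: |0.076923| − 0.001603 = 0.075320.
Under H₀, SE = √(p₀(1−p₀)/n) = √(0.75·0.25/312) = √0.000600962 = 0.024515.
z = (+)0.075320/0.024515 = 3.072.

z = 3.072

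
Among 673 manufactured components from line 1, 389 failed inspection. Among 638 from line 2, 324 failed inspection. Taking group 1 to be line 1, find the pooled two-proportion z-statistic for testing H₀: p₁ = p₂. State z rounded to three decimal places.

z = 2.550

p̂₁ = 389/673 = 0.57801, p̂₂ = 324/638 = 0.50784.
Pooled p̂ = (389+324)/(673+638) = 713/1311 = 0.54386.
SE = √[p̂(1−p̂)(1/n₁+1/n₂)] = √[0.54386·0.45614·(1/673+1/638)] ≈ 0.027522.
z = (p̂₁ − p̂₂)/SE = (0.57801 − 0.50784)/0.027522 = 0.07017/0.027522 = 2.550.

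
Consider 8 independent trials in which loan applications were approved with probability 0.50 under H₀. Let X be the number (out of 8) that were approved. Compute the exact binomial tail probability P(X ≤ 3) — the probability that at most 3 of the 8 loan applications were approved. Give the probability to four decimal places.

P = 0.3633

X ~ Binomial(n=8, p=0.50).
P(X ≤ 3) = C(8,0)·0.50^0·0.50^8 + C(8,1)·0.50^1·0.50^7 + C(8,2)·0.50^2·0.50^6 + C(8,3)·0.50^3·0.50^5.
= 0.003906 + 0.031250 + 0.109375 + 0.218750 = 0.3633.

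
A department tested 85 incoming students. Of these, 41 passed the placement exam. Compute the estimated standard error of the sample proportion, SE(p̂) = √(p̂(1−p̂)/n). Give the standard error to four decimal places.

The sample proportion is 41/85 = 0.48235.
p̂(1−p̂) = 0.48235·0.51765 = 0.249688.
Dividing by n and taking the root: √0.002937506 = 0.0542.

SE = 0.0542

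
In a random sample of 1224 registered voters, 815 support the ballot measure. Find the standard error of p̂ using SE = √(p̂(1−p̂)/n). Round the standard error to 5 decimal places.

The sample proportion is 815/1224 = 0.66585.
p̂(1−p̂) = 0.222494.
SE = √(0.222494/1224) = 0.01348.

SE = 0.01348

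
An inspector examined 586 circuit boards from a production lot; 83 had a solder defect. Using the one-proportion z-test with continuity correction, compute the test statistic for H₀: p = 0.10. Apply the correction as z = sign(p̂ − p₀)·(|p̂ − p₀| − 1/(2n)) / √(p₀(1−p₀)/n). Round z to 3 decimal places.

z = 3.291

Sample proportion p̂ = 83/586 = 0.14164. p̂ − p₀ = 0.041638.
Continuity correction 1/(2n) = 1/1172 = 0.000853.
Corrected numerator: |0.041638| − 0.000853 = 0.040785.
Null standard error: √(0.10·0.90/586) = √0.000153584 = 0.012393.
z = (+)0.040785/0.012393 = 3.291.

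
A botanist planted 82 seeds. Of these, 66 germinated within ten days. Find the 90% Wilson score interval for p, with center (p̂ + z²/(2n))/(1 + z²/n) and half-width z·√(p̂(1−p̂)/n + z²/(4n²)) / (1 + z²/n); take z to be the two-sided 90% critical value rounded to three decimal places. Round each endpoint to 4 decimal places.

p̂ = 66/82 = 0.80488; z = 1.645, so z² = 2.706025.
1 + z²/n = 1.033000.
Adjusted center: (0.80488 + z²/(2n))/1.033000 = 0.79514.
Radicand: p̂(1−p̂)/n + z²/(4n²) = 0.001915236 + 0.000100611 = 0.002015847.
Half-width = z·√(radicand)/denom = 1.645·0.044898/1.033000 = 0.07150.
Interval: 0.79514 ± 0.07150 → (0.7236, 0.8666).

(0.7236, 0.8666)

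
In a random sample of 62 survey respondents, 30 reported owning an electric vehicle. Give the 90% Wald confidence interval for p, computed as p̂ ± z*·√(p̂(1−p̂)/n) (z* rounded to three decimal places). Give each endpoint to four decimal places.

(0.3795, 0.5883)

With x = 30 successes in n = 62, p̂ = 0.48387.
SE = √(p̂(1−p̂)/n) = √(0.249740/62) = 0.063467.
The 90% critical value is z* = 1.645.
Margin of error: 1.645 × 0.063467 = 0.10440.
So the interval runs from 0.3795 to 0.5883.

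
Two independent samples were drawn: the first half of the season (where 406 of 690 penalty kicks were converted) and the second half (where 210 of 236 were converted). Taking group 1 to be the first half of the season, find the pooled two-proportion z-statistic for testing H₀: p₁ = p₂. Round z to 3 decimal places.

Sample proportions: p̂₁ = 406/690 = 0.58841 and p̂₂ = 210/236 = 0.88983.
Pooling: p̂ = 616/926 = 0.66523.
SE = √[p̂(1−p̂)(1/n₁+1/n₂)] = √[0.66523·0.33477·(1/690+1/236)] ≈ 0.035586.
z = -0.30142/0.035586 = -8.470.

z = -8.470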